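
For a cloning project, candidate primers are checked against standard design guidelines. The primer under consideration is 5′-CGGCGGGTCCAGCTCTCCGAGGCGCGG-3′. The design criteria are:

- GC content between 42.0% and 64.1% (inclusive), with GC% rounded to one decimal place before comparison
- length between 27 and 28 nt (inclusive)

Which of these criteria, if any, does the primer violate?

Base counts: A=2, T=3, G=12, C=10 (length 27).
GC content: GC 22/27 = 81.5%, outside 42.0–64.1% ✗
length: length 27 ✓

Fails: GC content.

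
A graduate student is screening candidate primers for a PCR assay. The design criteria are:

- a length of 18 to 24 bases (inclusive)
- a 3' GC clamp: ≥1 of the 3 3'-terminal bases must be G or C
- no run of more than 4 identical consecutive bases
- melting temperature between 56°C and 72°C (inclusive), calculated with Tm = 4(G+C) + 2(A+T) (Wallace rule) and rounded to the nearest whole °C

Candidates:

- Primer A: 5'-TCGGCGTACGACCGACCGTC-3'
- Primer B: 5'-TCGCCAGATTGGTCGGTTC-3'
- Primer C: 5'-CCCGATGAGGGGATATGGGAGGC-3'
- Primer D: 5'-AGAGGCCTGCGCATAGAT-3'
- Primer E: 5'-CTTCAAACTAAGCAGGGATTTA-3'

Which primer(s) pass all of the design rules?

Primer A (20 nt, A=3 T=3 G=6 C=8): length 20 ✓; 3' end GTC has 2 G/C ✓; longest run = 2 ✓; Tm = 2·6 + 4·14 = 68°C ✓ — passes.
Primer B (19 nt, A=2 T=6 G=6 C=5): length 19 ✓; 3' end TTC has 1 G/C ✓; longest run = 2 ✓; Tm = 2·8 + 4·11 = 60°C ✓ — passes.
Primer C (23 nt, A=5 T=3 G=11 C=4): length 23 ✓; 3' end GGC has 3 G/C ✓; longest run = 4 ✓; Tm = 2·8 + 4·15 = 76°C, outside 56–72°C ✗ — fails.
Primer D (18 nt, A=5 T=3 G=6 C=4): length 18 ✓; 3' end GAT has 1 G/C ✓; longest run = 2 ✓; Tm = 2·8 + 4·10 = 56°C ✓ — passes.
Primer E (22 nt, A=8 T=6 G=4 C=4): length 22 ✓; 3' end TTA has 0 G/C, need ≥1 ✗; longest run = 3 ✓; Tm = 2·14 + 4·8 = 60°C ✓ — fails.

Primer A, Primer B and Primer D.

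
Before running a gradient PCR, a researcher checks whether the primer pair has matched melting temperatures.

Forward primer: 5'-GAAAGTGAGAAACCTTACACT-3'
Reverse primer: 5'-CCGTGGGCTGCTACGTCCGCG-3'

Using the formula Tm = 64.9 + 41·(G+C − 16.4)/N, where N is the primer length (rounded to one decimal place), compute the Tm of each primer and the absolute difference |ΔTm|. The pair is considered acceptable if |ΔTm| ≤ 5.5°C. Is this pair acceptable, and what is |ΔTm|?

|ΔTm| = 15.6°C; the pair is not acceptable.

Forward: G+C = 8, N = 21 → Tm = 64.9 + 41·(8 − 16.4)/21 = 48.5°C.
Reverse: G+C = 16, N = 21 → Tm = 64.9 + 41·(16 − 16.4)/21 = 64.1°C.
|ΔTm| = |48.5 − 64.1| = 15.6°C, > 5.5°C.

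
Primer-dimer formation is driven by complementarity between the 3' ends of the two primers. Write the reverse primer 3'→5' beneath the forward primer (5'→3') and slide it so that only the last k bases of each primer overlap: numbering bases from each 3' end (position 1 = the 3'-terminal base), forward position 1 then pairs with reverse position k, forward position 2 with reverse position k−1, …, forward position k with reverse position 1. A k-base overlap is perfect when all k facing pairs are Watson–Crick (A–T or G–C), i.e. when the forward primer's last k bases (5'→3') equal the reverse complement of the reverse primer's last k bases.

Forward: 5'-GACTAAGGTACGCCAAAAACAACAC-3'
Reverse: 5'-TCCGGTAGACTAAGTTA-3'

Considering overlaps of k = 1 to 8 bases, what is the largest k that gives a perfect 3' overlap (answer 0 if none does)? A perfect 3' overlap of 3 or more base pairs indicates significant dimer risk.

Longest perfect overlap: 0 complementary base pairs; below the dimer-risk threshold (threshold 3).

Last 8 bases (5'→3') — forward …AACAACAC, reverse …CTAAGTTA.
Reverse complement of the reverse primer's last 8 bases: TAACTTAG; its first k bases are the reverse complement of the reverse primer's last k bases, so a perfect k-base overlap needs the forward primer's last k bases to equal them.
Comparing (forward last k vs required): k=1: C vs T ✗; k=2: AC vs TA ✗; k=3: CAC vs TAA ✗; k=4: ACAC vs TAAC ✗; k=5: AACAC vs TAACT ✗; k=6: CAACAC vs TAACTT ✗; k=7: ACAACAC vs TAACTTA ✗; k=8: AACAACAC vs TAACTTAG ✗.
No overlap length from 1 to 8 is perfect, so the longest perfect 3' overlap is 0.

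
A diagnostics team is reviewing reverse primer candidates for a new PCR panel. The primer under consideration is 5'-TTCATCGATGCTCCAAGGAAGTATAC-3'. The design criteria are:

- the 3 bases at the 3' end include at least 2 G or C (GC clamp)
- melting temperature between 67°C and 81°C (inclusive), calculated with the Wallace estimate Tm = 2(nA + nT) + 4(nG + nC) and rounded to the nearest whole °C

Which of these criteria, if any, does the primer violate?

Fails: GC clamp.

Base counts: A=8, T=7, G=5, C=6 (length 26).
GC clamp: 3' end TAC has 1 G/C, need ≥2 ✗
Tm: Tm = 2·15 + 4·11 = 74°C ✓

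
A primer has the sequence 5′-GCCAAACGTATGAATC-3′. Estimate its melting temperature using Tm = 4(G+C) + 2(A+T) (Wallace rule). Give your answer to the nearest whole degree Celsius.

Base counts: A=6, T=3, G=3, C=4 (length 16).
Tm = 2·(6+3) + 4·(3+4) = 2·9 + 4·7 = 18 + 28 = 46°C.

46°C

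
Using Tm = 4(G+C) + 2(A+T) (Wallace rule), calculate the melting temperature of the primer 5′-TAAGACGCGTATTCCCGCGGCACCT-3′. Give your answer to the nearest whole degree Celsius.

80°C

Base counts: A=5, T=5, G=6, C=9 (length 25).
Tm = 2·(5+5) + 4·(6+9) = 2·10 + 4·15 = 20 + 60 = 80°C.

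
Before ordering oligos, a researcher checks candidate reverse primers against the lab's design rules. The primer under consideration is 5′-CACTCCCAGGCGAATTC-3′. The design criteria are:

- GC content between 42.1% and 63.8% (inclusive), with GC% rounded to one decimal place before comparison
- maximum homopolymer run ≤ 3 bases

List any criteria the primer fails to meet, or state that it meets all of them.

Base counts: A=4, T=3, G=3, C=7 (length 17).
GC content: GC 10/17 = 58.8% ✓
homopolymer run: longest run = 3 ✓

Meets all criteria.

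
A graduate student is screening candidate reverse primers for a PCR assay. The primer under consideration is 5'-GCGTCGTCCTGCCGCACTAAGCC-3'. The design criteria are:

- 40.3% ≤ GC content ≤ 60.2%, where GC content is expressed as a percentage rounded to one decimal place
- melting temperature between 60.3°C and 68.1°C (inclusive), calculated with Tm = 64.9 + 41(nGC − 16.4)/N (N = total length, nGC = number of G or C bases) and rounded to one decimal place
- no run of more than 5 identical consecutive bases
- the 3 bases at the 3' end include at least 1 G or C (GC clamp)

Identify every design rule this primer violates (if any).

Base counts: A=3, T=4, G=6, C=10 (length 23).
GC content: GC 16/23 = 69.6%, outside 40.3–60.2% ✗
Tm: Tm = 64.9 + 41·(16 − 16.4)/23 = 64.2°C ✓
homopolymer run: longest run = 2 ✓
GC clamp: 3' end GCC has 3 G/C ✓

Fails: GC content.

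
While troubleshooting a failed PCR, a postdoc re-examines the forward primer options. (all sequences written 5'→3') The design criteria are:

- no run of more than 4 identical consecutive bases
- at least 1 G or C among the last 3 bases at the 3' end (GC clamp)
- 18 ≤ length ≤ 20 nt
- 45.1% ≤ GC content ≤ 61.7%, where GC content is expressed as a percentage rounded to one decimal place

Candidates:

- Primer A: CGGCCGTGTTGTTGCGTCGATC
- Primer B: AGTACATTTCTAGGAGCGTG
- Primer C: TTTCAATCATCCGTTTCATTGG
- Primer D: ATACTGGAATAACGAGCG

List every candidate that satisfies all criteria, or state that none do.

None of the candidates satisfy all criteria.

Primer A (22 nt, A=1 T=7 G=8 C=6): longest run = 2 ✓; 3' end ATC has 1 G/C ✓; length 22, outside 18–20 ✗; GC 14/22 = 63.6%, outside 45.1–61.7% ✗ — fails.
Primer B (20 nt, A=5 T=6 G=6 C=3): longest run = 3 ✓; 3' end GTG has 2 G/C ✓; length 20 ✓; GC 9/20 = 45.0%, outside 45.1–61.7% ✗ — fails.
Primer C (22 nt, A=4 T=10 G=3 C=5): longest run = 3 ✓; 3' end TGG has 2 G/C ✓; length 22, outside 18–20 ✗; GC 8/22 = 36.4%, outside 45.1–61.7% ✗ — fails.
Primer D (18 nt, A=7 T=3 G=5 C=3): longest run = 2 ✓; 3' end GCG has 3 G/C ✓; length 18 ✓; GC 8/18 = 44.4%, outside 45.1–61.7% ✗ — fails.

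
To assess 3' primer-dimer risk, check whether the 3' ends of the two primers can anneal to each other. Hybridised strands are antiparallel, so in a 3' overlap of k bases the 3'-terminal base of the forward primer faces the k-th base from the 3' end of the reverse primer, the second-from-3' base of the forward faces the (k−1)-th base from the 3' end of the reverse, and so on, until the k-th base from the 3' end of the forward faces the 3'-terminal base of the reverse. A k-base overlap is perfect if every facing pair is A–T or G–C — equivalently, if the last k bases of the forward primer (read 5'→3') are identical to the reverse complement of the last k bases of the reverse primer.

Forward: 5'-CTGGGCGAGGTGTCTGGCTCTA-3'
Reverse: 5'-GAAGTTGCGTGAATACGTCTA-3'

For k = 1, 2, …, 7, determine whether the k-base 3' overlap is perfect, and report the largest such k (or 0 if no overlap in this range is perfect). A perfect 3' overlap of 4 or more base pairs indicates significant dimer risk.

Longest perfect overlap: 2 complementary base pairs; below the dimer-risk threshold (threshold 4).

Last 7 bases (5'→3') — forward …GGCTCTA, reverse …ACGTCTA.
Reverse complement of the reverse primer's last 7 bases: TAGACGT; its first k bases are the reverse complement of the reverse primer's last k bases, so a perfect k-base overlap needs the forward primer's last k bases to equal them.
Comparing (forward last k vs required): k=1: A vs T ✗; k=2: TA vs TA ✓; k=3: CTA vs TAG ✗; k=4: TCTA vs TAGA ✗; k=5: CTCTA vs TAGAC ✗; k=6: GCTCTA vs TAGACG ✗; k=7: GGCTCTA vs TAGACGT ✗.
Only k = 2 is perfect, so the longest perfect 3' overlap is 2.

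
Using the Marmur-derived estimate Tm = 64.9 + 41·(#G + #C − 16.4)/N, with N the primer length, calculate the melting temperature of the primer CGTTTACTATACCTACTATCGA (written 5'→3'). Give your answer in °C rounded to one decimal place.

49.2°C

Base counts: A=6, T=8, G=2, C=6; G+C = 8, N = 22.
Tm = 64.9 + 41·(8 − 16.4)/22 = 64.9 + -344.40/22 = 49.2°C.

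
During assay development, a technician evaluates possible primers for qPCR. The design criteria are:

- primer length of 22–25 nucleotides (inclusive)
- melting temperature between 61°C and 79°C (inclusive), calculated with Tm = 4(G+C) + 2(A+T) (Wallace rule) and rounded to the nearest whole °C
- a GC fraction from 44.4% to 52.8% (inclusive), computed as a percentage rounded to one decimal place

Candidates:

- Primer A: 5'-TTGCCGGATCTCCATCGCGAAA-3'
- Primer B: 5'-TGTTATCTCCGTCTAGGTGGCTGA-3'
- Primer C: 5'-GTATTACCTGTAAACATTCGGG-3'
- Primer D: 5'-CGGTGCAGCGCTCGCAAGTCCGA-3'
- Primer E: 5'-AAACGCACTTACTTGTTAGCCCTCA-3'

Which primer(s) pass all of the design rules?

Primer B only.

Primer A (22 nt, A=5 T=5 G=5 C=7): length 22 ✓; Tm = 2·10 + 4·12 = 68°C ✓; GC 12/22 = 54.5%, outside 44.4–52.8% ✗ — fails.
Primer B (24 nt, A=3 T=9 G=7 C=5): length 24 ✓; Tm = 2·12 + 4·12 = 72°C ✓; GC 12/24 = 50.0% ✓ — passes.
Primer C (22 nt, A=6 T=7 G=5 C=4): length 22 ✓; Tm = 2·13 + 4·9 = 62°C ✓; GC 9/22 = 40.9%, outside 44.4–52.8% ✗ — fails.
Primer D (23 nt, A=4 T=3 G=8 C=8): length 23 ✓; Tm = 2·7 + 4·16 = 78°C ✓; GC 16/23 = 69.6%, outside 44.4–52.8% ✗ — fails.
Primer E (25 nt, A=7 T=7 G=3 C=8): length 25 ✓; Tm = 2·14 + 4·11 = 72°C ✓; GC 11/25 = 44.0%, outside 44.4–52.8% ✗ — fails.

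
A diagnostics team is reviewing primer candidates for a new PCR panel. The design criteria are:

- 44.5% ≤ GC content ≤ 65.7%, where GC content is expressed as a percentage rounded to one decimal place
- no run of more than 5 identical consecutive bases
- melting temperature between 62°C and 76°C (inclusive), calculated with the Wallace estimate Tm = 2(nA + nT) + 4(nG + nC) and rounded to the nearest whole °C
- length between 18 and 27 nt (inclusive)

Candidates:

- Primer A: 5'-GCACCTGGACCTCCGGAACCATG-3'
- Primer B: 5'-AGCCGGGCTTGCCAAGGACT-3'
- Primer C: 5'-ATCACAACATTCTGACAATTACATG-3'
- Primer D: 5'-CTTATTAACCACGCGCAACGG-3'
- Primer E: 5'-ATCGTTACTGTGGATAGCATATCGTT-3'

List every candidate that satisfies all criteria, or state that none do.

Primer A (23 nt, A=5 T=3 G=6 C=9): GC 15/23 = 65.2% ✓; longest run = 2 ✓; Tm = 2·8 + 4·15 = 76°C ✓; length 23 ✓ — passes.
Primer B (20 nt, A=4 T=3 G=7 C=6): GC 13/20 = 65.0% ✓; longest run = 3 ✓; Tm = 2·7 + 4·13 = 66°C ✓; length 20 ✓ — passes.
Primer C (25 nt, A=10 T=7 G=2 C=6): GC 8/25 = 32.0%, outside 44.5–65.7% ✗; longest run = 2 ✓; Tm = 2·17 + 4·8 = 66°C ✓; length 25 ✓ — fails.
Primer D (21 nt, A=6 T=4 G=4 C=7): GC 11/21 = 52.4% ✓; longest run = 2 ✓; Tm = 2·10 + 4·11 = 64°C ✓; length 21 ✓ — passes.
Primer E (26 nt, A=6 T=10 G=6 C=4): GC 10/26 = 38.5%, outside 44.5–65.7% ✗; longest run = 2 ✓; Tm = 2·16 + 4·10 = 72°C ✓; length 26 ✓ — fails.

Primer A, Primer B and Primer D.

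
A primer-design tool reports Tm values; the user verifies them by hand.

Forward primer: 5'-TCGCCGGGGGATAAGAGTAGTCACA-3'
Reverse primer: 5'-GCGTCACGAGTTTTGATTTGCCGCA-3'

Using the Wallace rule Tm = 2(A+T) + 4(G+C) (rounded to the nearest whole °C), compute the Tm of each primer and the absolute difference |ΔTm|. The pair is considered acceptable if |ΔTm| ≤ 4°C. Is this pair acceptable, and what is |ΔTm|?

Forward: A=7 T=4 G=9 C=5 → Tm = 2·11 + 4·14 = 78°C.
Reverse: A=4 T=8 G=7 C=6 → Tm = 2·12 + 4·13 = 76°C.
|ΔTm| = |78 − 76| = 2°C, ≤ 4°C.

|ΔTm| = 2°C; the pair is acceptable.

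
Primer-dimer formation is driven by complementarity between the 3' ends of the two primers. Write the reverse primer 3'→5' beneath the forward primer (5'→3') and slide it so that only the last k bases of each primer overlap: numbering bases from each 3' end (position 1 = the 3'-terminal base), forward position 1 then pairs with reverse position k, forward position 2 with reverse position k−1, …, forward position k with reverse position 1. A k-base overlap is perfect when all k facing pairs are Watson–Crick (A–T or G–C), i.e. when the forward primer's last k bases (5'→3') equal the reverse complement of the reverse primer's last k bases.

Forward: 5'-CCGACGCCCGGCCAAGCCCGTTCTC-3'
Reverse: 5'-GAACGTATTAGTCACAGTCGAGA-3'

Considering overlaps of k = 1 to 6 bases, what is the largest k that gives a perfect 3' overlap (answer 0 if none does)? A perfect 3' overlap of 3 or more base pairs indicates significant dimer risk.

Last 6 bases (5'→3') — forward …GTTCTC, reverse …TCGAGA.
Reverse complement of the reverse primer's last 6 bases: TCTCGA; its first k bases are the reverse complement of the reverse primer's last k bases, so a perfect k-base overlap needs the forward primer's last k bases to equal them.
Comparing (forward last k vs required): k=1: C vs T ✗; k=2: TC vs TC ✓; k=3: CTC vs TCT ✗; k=4: TCTC vs TCTC ✓; k=5: TTCTC vs TCTCG ✗; k=6: GTTCTC vs TCTCGA ✗.
Perfect overlaps at k = 2, 4; the largest is 4.

Longest perfect overlap: 4 complementary base pairs; significant dimer risk (threshold 3).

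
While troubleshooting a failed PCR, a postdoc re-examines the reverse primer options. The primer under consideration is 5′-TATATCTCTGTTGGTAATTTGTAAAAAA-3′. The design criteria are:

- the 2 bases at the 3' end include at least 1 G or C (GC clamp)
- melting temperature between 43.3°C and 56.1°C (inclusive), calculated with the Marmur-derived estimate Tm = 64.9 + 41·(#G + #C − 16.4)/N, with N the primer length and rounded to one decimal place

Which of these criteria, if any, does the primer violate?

Base counts: A=10, T=12, G=4, C=2 (length 28).
GC clamp: 3' end AA has 0 G/C, need ≥1 ✗
Tm: Tm = 64.9 + 41·(6 − 16.4)/28 = 49.7°C ✓

Fails: GC clamp.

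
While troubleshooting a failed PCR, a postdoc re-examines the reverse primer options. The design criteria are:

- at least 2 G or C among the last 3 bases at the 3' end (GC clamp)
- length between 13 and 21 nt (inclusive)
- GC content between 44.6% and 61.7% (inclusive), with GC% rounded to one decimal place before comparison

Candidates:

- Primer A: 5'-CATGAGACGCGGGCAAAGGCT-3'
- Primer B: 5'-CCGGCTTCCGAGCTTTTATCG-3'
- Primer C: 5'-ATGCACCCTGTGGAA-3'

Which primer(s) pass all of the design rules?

Primer B only.

Primer A (21 nt, A=6 T=2 G=8 C=5): 3' end GCT has 2 G/C ✓; length 21 ✓; GC 13/21 = 61.9%, outside 44.6–61.7% ✗ — fails.
Primer B (21 nt, A=2 T=7 G=5 C=7): 3' end TCG has 2 G/C ✓; length 21 ✓; GC 12/21 = 57.1% ✓ — passes.
Primer C (15 nt, A=4 T=3 G=4 C=4): 3' end GAA has 1 G/C, need ≥2 ✗; length 15 ✓; GC 8/15 = 53.3% ✓ — fails.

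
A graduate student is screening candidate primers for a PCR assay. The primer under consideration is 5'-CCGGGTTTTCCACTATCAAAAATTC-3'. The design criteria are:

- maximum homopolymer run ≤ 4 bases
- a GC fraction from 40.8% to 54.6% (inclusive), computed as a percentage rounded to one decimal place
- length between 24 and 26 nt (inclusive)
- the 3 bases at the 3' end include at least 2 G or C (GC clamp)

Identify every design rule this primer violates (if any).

Fails: homopolymer run, GC content, GC clamp.

Base counts: A=7, T=8, G=3, C=7 (length 25).
homopolymer run: longest run = 5, exceeds 4 ✗
GC content: GC 10/25 = 40.0%, outside 40.8–54.6% ✗
length: length 25 ✓
GC clamp: 3' end TTC has 1 G/C, need ≥2 ✗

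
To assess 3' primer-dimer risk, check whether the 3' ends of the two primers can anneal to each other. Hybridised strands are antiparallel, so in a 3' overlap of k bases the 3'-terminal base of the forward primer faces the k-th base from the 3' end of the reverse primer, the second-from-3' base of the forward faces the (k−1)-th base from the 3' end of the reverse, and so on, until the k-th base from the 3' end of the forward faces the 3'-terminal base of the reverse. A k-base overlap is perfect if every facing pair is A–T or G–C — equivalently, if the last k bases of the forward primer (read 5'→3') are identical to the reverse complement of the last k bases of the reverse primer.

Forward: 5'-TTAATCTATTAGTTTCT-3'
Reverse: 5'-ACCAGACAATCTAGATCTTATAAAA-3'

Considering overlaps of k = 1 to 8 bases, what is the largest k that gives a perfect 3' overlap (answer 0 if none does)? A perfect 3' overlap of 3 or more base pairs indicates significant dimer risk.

Last 8 bases (5'→3') — forward …TAGTTTCT, reverse …TTATAAAA.
Reverse complement of the reverse primer's last 8 bases: TTTTATAA; its first k bases are the reverse complement of the reverse primer's last k bases, so a perfect k-base overlap needs the forward primer's last k bases to equal them.
Comparing (forward last k vs required): k=1: T vs T ✓; k=2: CT vs TT ✗; k=3: TCT vs TTT ✗; k=4: TTCT vs TTTT ✗; k=5: TTTCT vs TTTTA ✗; k=6: GTTTCT vs TTTTAT ✗; k=7: AGTTTCT vs TTTTATA ✗; k=8: TAGTTTCT vs TTTTATAA ✗.
Only k = 1 is perfect, so the longest perfect 3' overlap is 1.

Longest perfect overlap: 1 complementary base pair; below the dimer-risk threshold (threshold 3).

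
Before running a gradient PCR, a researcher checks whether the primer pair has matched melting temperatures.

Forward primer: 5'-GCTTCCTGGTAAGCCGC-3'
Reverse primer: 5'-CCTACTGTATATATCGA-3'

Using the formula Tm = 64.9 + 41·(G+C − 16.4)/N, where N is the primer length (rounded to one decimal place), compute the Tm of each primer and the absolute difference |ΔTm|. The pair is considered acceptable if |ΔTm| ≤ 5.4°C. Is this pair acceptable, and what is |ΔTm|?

|ΔTm| = 12.1°C; the pair is not acceptable.

Forward: G+C = 11, N = 17 → Tm = 64.9 + 41·(11 − 16.4)/17 = 51.9°C.
Reverse: G+C = 6, N = 17 → Tm = 64.9 + 41·(6 − 16.4)/17 = 39.8°C.
|ΔTm| = |51.9 − 39.8| = 12.1°C, > 5.4°C.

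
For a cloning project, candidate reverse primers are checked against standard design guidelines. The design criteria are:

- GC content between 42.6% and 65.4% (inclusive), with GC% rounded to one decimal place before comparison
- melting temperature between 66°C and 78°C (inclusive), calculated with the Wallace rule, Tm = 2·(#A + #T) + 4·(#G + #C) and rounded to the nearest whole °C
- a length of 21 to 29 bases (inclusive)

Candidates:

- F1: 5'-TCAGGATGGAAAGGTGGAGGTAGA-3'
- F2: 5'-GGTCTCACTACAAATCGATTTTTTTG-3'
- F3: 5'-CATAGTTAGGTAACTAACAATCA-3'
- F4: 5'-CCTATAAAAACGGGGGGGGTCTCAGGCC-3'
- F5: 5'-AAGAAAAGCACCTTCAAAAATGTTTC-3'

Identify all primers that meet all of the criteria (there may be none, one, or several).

F1 only.

F1 (24 nt, A=8 T=4 G=11 C=1): GC 12/24 = 50.0% ✓; Tm = 2·12 + 4·12 = 72°C ✓; length 24 ✓ — passes.
F2 (26 nt, A=6 T=11 G=4 C=5): GC 9/26 = 34.6%, outside 42.6–65.4% ✗; Tm = 2·17 + 4·9 = 70°C ✓; length 26 ✓ — fails.
F3 (23 nt, A=10 T=6 G=3 C=4): GC 7/23 = 30.4%, outside 42.6–65.4% ✗; Tm = 2·16 + 4·7 = 60°C, outside 66–78°C ✗; length 23 ✓ — fails.
F4 (28 nt, A=7 T=4 G=10 C=7): GC 17/28 = 60.7% ✓; Tm = 2·11 + 4·17 = 90°C, outside 66–78°C ✗; length 28 ✓ — fails.
F5 (26 nt, A=12 T=6 G=3 C=5): GC 8/26 = 30.8%, outside 42.6–65.4% ✗; Tm = 2·18 + 4·8 = 68°C ✓; length 26 ✓ — fails.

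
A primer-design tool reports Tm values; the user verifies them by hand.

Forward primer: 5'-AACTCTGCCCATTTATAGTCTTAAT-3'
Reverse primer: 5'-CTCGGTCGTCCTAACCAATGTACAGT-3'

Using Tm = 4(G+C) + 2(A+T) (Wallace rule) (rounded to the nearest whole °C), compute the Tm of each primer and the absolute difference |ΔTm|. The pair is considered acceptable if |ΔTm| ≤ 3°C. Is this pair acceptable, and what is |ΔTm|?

|ΔTm| = 12°C; the pair is not acceptable.

Forward: A=7 T=10 G=2 C=6 → Tm = 2·17 + 4·8 = 66°C.
Reverse: A=6 T=7 G=5 C=8 → Tm = 2·13 + 4·13 = 78°C.
|ΔTm| = |66 − 78| = 12°C, > 3°C.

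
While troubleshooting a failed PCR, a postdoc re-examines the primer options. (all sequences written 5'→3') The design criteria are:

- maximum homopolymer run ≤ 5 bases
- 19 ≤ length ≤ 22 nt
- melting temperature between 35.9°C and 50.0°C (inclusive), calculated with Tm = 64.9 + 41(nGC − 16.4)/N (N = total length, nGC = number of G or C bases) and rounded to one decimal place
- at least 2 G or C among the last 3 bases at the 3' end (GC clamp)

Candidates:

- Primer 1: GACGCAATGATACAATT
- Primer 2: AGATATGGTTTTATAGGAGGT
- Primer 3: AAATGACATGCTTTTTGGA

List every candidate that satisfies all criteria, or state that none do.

Primer 2 and Primer 3.

Primer 1 (17 nt, A=7 T=4 G=3 C=3): longest run = 2 ✓; length 17, outside 19–22 ✗; Tm = 64.9 + 41·(6 − 16.4)/17 = 39.8°C ✓; 3' end ATT has 0 G/C, need ≥2 ✗ — fails.
Primer 2 (21 nt, A=6 T=8 G=7 C=0): longest run = 4 ✓; length 21 ✓; Tm = 64.9 + 41·(7 − 16.4)/21 = 46.5°C ✓; 3' end GGT has 2 G/C ✓ — passes.
Primer 3 (19 nt, A=6 T=7 G=4 C=2): longest run = 5 ✓; length 19 ✓; Tm = 64.9 + 41·(6 − 16.4)/19 = 42.5°C ✓; 3' end GGA has 2 G/C ✓ — passes.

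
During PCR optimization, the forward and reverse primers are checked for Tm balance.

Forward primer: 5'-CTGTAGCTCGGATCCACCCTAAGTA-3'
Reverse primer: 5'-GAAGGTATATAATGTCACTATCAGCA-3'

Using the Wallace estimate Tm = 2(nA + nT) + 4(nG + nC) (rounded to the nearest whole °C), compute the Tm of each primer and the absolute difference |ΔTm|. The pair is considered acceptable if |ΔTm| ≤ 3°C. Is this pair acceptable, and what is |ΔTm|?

|ΔTm| = 6°C; the pair is not acceptable.

Forward: A=6 T=6 G=5 C=8 → Tm = 2·12 + 4·13 = 76°C.
Reverse: A=10 T=7 G=5 C=4 → Tm = 2·17 + 4·9 = 70°C.
|ΔTm| = |76 − 70| = 6°C, > 3°C.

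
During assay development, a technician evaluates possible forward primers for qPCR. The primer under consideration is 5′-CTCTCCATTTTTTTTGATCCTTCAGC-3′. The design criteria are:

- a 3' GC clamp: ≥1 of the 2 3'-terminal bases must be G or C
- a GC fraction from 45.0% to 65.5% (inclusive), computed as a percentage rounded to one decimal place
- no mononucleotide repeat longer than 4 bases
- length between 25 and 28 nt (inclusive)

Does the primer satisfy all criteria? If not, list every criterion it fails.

Base counts: A=3, T=13, G=2, C=8 (length 26).
GC clamp: 3' end GC has 2 G/C ✓
GC content: GC 10/26 = 38.5%, outside 45.0–65.5% ✗
homopolymer run: longest run = 8, exceeds 4 ✗
length: length 26 ✓

Fails: GC content, homopolymer run.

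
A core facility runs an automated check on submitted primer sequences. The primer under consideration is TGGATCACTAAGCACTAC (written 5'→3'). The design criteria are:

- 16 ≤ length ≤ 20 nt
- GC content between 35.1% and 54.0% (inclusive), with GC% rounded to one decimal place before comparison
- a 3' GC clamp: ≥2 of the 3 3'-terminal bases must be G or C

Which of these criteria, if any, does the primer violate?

Base counts: A=6, T=4, G=3, C=5 (length 18).
length: length 18 ✓
GC content: GC 8/18 = 44.4% ✓
GC clamp: 3' end TAC has 1 G/C, need ≥2 ✗

Fails: GC clamp.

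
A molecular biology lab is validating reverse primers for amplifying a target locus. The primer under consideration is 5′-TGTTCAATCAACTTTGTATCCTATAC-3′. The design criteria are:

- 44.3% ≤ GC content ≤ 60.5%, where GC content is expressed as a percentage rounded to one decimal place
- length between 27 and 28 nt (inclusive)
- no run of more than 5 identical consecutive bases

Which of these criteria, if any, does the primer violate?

Fails: GC content, length.

Base counts: A=7, T=11, G=2, C=6 (length 26).
GC content: GC 8/26 = 30.8%, outside 44.3–60.5% ✗
length: length 26, outside 27–28 ✗
homopolymer run: longest run = 3 ✓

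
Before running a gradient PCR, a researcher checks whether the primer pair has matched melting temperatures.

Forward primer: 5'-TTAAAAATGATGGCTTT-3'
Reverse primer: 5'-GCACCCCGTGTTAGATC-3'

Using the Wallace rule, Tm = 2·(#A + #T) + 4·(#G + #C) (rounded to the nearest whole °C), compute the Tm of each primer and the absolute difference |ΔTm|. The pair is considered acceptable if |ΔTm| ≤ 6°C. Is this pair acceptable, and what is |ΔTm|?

Forward: A=6 T=7 G=3 C=1 → Tm = 2·13 + 4·4 = 42°C.
Reverse: A=3 T=4 G=4 C=6 → Tm = 2·7 + 4·10 = 54°C.
|ΔTm| = |42 − 54| = 12°C, > 6°C.

|ΔTm| = 12°C; the pair is not acceptable.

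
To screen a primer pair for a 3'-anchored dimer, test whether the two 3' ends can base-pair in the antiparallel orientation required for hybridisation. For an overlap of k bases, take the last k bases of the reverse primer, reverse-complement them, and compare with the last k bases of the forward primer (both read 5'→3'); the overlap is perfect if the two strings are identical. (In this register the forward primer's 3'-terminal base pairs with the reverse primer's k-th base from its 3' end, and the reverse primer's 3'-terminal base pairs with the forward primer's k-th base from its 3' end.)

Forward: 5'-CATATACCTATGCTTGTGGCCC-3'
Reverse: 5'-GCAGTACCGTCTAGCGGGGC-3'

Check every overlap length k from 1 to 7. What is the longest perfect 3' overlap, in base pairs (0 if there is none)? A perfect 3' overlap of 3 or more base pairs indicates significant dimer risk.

Last 7 bases (5'→3') — forward …GTGGCCC, reverse …GCGGGGC.
Reverse complement of the reverse primer's last 7 bases: GCCCCGC; its first k bases are the reverse complement of the reverse primer's last k bases, so a perfect k-base overlap needs the forward primer's last k bases to equal them.
Comparing (forward last k vs required): k=1: C vs G ✗; k=2: CC vs GC ✗; k=3: CCC vs GCC ✗; k=4: GCCC vs GCCC ✓; k=5: GGCCC vs GCCCC ✗; k=6: TGGCCC vs GCCCCG ✗; k=7: GTGGCCC vs GCCCCGC ✗.
Only k = 4 is perfect, so the longest perfect 3' overlap is 4.

Longest perfect overlap: 4 complementary base pairs; significant dimer risk (threshold 3).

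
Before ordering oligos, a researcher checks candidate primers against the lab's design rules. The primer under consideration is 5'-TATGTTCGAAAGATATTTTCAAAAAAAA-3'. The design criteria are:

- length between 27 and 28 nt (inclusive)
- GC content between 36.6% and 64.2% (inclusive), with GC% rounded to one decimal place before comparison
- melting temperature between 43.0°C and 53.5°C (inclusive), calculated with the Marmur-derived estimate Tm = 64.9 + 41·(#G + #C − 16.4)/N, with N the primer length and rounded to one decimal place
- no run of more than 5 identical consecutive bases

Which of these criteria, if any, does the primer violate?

Fails: GC content, homopolymer run.

Base counts: A=14, T=9, G=3, C=2 (length 28).
length: length 28 ✓
GC content: GC 5/28 = 17.9%, outside 36.6–64.2% ✗
Tm: Tm = 64.9 + 41·(5 − 16.4)/28 = 48.2°C ✓
homopolymer run: longest run = 8, exceeds 5 ✗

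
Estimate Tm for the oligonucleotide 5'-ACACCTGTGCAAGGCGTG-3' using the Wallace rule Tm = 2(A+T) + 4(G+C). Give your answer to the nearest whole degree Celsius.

58°C

Base counts: A=4, T=3, G=6, C=5 (length 18).
Tm = 2·(4+3) + 4·(6+5) = 2·7 + 4·11 = 14 + 44 = 58°C.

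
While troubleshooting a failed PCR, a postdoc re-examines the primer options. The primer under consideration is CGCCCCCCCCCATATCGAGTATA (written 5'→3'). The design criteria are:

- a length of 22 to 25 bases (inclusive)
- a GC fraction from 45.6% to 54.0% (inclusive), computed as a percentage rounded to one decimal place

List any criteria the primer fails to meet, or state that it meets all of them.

Base counts: A=5, T=4, G=3, C=11 (length 23).
length: length 23 ✓
GC content: GC 14/23 = 60.9%, outside 45.6–54.0% ✗

Fails: GC content.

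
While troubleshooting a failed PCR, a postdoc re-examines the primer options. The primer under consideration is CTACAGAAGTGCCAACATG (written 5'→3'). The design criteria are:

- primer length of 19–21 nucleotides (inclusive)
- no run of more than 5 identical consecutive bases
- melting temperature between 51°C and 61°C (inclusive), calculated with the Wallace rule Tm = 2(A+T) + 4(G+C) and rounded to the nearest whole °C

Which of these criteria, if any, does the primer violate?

Meets all criteria.

Base counts: A=7, T=3, G=4, C=5 (length 19).
length: length 19 ✓
homopolymer run: longest run = 2 ✓
Tm: Tm = 2·10 + 4·9 = 56°C ✓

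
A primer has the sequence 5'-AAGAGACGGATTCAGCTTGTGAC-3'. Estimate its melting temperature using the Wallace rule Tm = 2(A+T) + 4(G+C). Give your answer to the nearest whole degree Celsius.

Base counts: A=7, T=5, G=7, C=4 (length 23).
Tm = 2·(7+5) + 4·(7+4) = 2·12 + 4·11 = 24 + 44 = 68°C.

68°C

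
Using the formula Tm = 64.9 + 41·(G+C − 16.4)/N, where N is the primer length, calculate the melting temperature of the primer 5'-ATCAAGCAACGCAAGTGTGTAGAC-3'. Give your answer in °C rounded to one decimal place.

55.7°C

Base counts: A=9, T=4, G=6, C=5; G+C = 11, N = 24.
Tm = 64.9 + 41·(11 − 16.4)/24 = 64.9 + -221.40/24 = 55.7°C.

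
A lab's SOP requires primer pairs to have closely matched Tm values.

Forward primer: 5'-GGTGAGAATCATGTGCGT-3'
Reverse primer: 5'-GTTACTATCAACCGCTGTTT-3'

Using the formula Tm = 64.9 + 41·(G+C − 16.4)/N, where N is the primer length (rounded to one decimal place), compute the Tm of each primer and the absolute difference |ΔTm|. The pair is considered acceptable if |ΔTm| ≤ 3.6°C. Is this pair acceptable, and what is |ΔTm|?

|ΔTm| = 0.3°C; the pair is acceptable.

Forward: G+C = 9, N = 18 → Tm = 64.9 + 41·(9 − 16.4)/18 = 48.0°C.
Reverse: G+C = 8, N = 20 → Tm = 64.9 + 41·(8 − 16.4)/20 = 47.7°C.
|ΔTm| = |48.0 − 47.7| = 0.3°C, ≤ 3.6°C.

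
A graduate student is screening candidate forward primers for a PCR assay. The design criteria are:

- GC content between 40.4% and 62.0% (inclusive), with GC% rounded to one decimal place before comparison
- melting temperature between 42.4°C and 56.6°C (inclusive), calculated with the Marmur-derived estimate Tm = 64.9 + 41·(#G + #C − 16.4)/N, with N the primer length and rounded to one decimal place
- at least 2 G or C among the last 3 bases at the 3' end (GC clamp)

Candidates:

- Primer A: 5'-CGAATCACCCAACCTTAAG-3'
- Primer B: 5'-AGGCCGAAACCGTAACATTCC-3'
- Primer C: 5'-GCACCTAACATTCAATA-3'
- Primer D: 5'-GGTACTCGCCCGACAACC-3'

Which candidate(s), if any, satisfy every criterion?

Primer B only.

Primer A (19 nt, A=7 T=3 G=2 C=7): GC 9/19 = 47.4% ✓; Tm = 64.9 + 41·(9 − 16.4)/19 = 48.9°C ✓; 3' end AAG has 1 G/C, need ≥2 ✗ — fails.
Primer B (21 nt, A=7 T=3 G=4 C=7): GC 11/21 = 52.4% ✓; Tm = 64.9 + 41·(11 − 16.4)/21 = 54.4°C ✓; 3' end TCC has 2 G/C ✓ — passes.
Primer C (17 nt, A=7 T=4 G=1 C=5): GC 6/17 = 35.3%, outside 40.4–62.0% ✗; Tm = 64.9 + 41·(6 − 16.4)/17 = 39.8°C, outside 42.4–56.6°C ✗; 3' end ATA has 0 G/C, need ≥2 ✗ — fails.
Primer D (18 nt, A=4 T=2 G=4 C=8): GC 12/18 = 66.7%, outside 40.4–62.0% ✗; Tm = 64.9 + 41·(12 − 16.4)/18 = 54.9°C ✓; 3' end ACC has 2 G/C ✓ — fails.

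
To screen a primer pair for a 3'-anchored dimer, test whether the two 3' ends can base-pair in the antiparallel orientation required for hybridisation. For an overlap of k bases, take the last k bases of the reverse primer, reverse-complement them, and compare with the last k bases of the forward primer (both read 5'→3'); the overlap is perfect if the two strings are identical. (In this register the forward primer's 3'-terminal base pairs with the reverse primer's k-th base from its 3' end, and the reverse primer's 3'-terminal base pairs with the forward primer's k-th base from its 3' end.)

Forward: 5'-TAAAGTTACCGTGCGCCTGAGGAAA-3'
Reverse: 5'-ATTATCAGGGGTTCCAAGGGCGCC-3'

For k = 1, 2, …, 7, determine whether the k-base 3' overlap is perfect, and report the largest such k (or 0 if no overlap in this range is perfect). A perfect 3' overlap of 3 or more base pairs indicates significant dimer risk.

Last 7 bases (5'→3') — forward …GAGGAAA, reverse …GGGCGCC.
Reverse complement of the reverse primer's last 7 bases: GGCGCCC; its first k bases are the reverse complement of the reverse primer's last k bases, so a perfect k-base overlap needs the forward primer's last k bases to equal them.
Comparing (forward last k vs required): k=1: A vs G ✗; k=2: AA vs GG ✗; k=3: AAA vs GGC ✗; k=4: GAAA vs GGCG ✗; k=5: GGAAA vs GGCGC ✗; k=6: AGGAAA vs GGCGCC ✗; k=7: GAGGAAA vs GGCGCCC ✗.
No overlap length from 1 to 7 is perfect, so the longest perfect 3' overlap is 0.

Longest perfect overlap: 0 complementary base pairs; below the dimer-risk threshold (threshold 3).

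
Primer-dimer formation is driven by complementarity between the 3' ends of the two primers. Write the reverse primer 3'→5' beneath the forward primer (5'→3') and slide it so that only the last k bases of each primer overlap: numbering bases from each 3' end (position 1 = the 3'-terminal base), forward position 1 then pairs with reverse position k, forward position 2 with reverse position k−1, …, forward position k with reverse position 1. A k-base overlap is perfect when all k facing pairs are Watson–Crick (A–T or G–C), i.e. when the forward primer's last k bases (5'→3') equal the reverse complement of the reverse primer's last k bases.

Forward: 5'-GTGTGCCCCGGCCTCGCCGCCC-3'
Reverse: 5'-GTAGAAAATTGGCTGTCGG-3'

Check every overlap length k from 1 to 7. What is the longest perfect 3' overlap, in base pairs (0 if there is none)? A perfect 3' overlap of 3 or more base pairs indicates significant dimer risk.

Last 7 bases (5'→3') — forward …GCCGCCC, reverse …CTGTCGG.
Reverse complement of the reverse primer's last 7 bases: CCGACAG; its first k bases are the reverse complement of the reverse primer's last k bases, so a perfect k-base overlap needs the forward primer's last k bases to equal them.
Comparing (forward last k vs required): k=1: C vs C ✓; k=2: CC vs CC ✓; k=3: CCC vs CCG ✗; k=4: GCCC vs CCGA ✗; k=5: CGCCC vs CCGAC ✗; k=6: CCGCCC vs CCGACA ✗; k=7: GCCGCCC vs CCGACAG ✗.
Perfect overlaps at k = 1, 2; the largest is 2.

Longest perfect overlap: 2 complementary base pairs; below the dimer-risk threshold (threshold 3).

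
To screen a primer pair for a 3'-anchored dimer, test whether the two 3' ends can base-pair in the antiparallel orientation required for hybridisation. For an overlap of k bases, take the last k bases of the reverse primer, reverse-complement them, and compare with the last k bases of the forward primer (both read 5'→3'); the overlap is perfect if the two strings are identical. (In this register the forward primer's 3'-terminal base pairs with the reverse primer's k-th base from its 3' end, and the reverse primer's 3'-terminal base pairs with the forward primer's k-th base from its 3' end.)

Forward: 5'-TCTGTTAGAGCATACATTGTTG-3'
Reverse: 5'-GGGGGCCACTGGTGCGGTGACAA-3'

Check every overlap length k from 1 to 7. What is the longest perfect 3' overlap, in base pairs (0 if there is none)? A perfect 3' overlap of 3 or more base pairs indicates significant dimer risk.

Last 7 bases (5'→3') — forward …ATTGTTG, reverse …GTGACAA.
Reverse complement of the reverse primer's last 7 bases: TTGTCAC; its first k bases are the reverse complement of the reverse primer's last k bases, so a perfect k-base overlap needs the forward primer's last k bases to equal them.
Comparing (forward last k vs required): k=1: G vs T ✗; k=2: TG vs TT ✗; k=3: TTG vs TTG ✓; k=4: GTTG vs TTGT ✗; k=5: TGTTG vs TTGTC ✗; k=6: TTGTTG vs TTGTCA ✗; k=7: ATTGTTG vs TTGTCAC ✗.
Only k = 3 is perfect, so the longest perfect 3' overlap is 3.

Longest perfect overlap: 3 complementary base pairs; significant dimer risk (threshold 3).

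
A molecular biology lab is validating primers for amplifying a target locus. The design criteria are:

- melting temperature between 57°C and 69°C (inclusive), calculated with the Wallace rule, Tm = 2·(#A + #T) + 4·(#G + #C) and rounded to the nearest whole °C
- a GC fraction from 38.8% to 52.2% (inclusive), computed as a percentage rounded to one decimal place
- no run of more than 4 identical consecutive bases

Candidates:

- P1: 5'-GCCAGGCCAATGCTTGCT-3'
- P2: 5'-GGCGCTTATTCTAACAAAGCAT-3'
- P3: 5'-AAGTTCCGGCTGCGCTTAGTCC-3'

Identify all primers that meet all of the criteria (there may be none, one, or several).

P1 (18 nt, A=3 T=4 G=5 C=6): Tm = 2·7 + 4·11 = 58°C ✓; GC 11/18 = 61.1%, outside 38.8–52.2% ✗; longest run = 2 ✓ — fails.
P2 (22 nt, A=7 T=6 G=4 C=5): Tm = 2·13 + 4·9 = 62°C ✓; GC 9/22 = 40.9% ✓; longest run = 3 ✓ — passes.
P3 (22 nt, A=3 T=6 G=6 C=7): Tm = 2·9 + 4·13 = 70°C, outside 57–69°C ✗; GC 13/22 = 59.1%, outside 38.8–52.2% ✗; longest run = 2 ✓ — fails.

P2 only.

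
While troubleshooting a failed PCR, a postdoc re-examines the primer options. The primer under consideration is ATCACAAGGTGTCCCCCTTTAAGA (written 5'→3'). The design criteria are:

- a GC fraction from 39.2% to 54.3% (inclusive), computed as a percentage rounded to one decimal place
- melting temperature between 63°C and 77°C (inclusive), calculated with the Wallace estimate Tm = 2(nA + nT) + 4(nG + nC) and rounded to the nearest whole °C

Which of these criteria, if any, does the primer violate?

Meets all criteria.

Base counts: A=7, T=6, G=4, C=7 (length 24).
GC content: GC 11/24 = 45.8% ✓
Tm: Tm = 2·13 + 4·11 = 70°C ✓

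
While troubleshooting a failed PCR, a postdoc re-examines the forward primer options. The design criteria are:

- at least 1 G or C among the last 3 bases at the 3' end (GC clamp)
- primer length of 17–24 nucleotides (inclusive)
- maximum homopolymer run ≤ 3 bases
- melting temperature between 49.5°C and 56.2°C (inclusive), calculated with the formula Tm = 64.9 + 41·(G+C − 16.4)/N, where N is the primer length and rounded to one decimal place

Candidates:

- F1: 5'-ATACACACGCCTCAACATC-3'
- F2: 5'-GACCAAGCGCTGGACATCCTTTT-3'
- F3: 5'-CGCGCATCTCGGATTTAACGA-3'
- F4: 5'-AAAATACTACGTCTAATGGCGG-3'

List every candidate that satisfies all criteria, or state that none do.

F1 (19 nt, A=7 T=3 G=1 C=8): 3' end ATC has 1 G/C ✓; length 19 ✓; longest run = 2 ✓; Tm = 64.9 + 41·(9 − 16.4)/19 = 48.9°C, outside 49.5–56.2°C ✗ — fails.
F2 (23 nt, A=5 T=6 G=5 C=7): 3' end TTT has 0 G/C, need ≥1 ✗; length 23 ✓; longest run = 4, exceeds 3 ✗; Tm = 64.9 + 41·(12 − 16.4)/23 = 57.1°C, outside 49.5–56.2°C ✗ — fails.
F3 (21 nt, A=5 T=5 G=5 C=6): 3' end CGA has 2 G/C ✓; length 21 ✓; longest run = 3 ✓; Tm = 64.9 + 41·(11 − 16.4)/21 = 54.4°C ✓ — passes.
F4 (22 nt, A=8 T=5 G=5 C=4): 3' end CGG has 3 G/C ✓; length 22 ✓; longest run = 4, exceeds 3 ✗; Tm = 64.9 + 41·(9 − 16.4)/22 = 51.1°C ✓ — fails.

F3 only.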